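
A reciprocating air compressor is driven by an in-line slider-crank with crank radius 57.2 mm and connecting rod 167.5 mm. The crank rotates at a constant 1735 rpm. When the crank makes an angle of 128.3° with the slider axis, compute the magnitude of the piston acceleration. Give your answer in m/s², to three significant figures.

ω = 2π·1735/60 = 181.7 rad/s
x(θ) = r cosθ + √(L² − r² sin²θ); with ω constant, a = ω²·d²x/dθ².
d²x/dθ² = −r cosθ − r²(cos2θ)/√u − r⁴ sin²2θ/(4u^{3/2}),  u = L² − r² sin²θ = 0.0260412 m².
Substituting r = 0.0572 m, L = 0.1675 m, θ = 128.3°: d²x/dθ² = +0.039547 m.
a = ω²·d²x/dθ² = (181.7)²·(+0.039547) = +1305.5 m/s²;  |a| = 1305.5 m/s².

1310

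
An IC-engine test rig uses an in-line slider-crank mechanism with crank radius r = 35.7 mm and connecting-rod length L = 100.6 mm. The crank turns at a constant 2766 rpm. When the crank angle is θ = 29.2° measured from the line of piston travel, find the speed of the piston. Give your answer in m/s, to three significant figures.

6.63

ω = 2π·2766/60 = 289.7 rad/s
For an in-line slider-crank, x = r cosθ + √(L² − r² sin²θ), so v = −rω sinθ·[1 + r cosθ/√(L² − r² sin²θ)].
With r = 0.0357 m, L = 0.1006 m, θ = 29.2°: √(L² − r² sin²θ) = 0.099081 m.
v = −0.0357·289.7·0.48786·[1 + 0.0357·0.87292/0.099081] = -6.6315 m/s.
|v| = 6.6315 m/s.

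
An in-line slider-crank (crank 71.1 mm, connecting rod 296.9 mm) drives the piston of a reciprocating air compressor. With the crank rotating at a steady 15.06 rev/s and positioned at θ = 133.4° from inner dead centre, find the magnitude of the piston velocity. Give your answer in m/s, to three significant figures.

4.07

ω = 2π·15.1 = 94.62 rad/s
For an in-line slider-crank, x = r cosθ + √(L² − r² sin²θ), so v = −rω sinθ·[1 + r cosθ/√(L² − r² sin²θ)].
With r = 0.0711 m, L = 0.2969 m, θ = 133.4°: √(L² − r² sin²θ) = 0.29237 m.
v = −0.0711·94.62·0.72657·[1 + 0.0711·-0.68709/0.29237] = -4.0715 m/s.
|v| = 4.0715 m/s.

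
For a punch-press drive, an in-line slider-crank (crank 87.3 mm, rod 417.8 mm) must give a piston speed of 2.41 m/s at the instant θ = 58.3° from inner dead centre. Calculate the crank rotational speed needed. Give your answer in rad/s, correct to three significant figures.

29.2

For an in-line slider-crank, |v_piston| = rω|sinθ|·[1 + r cosθ/√(L² − r² sin²θ)].
With r = 0.0873 m, L = 0.4178 m, θ = 58.3°: the bracketed kinematic factor |dx/dθ| = 0.082563 m.
ω = v/|dx/dθ| = 2.41/0.082563 = 29.19 rad/s.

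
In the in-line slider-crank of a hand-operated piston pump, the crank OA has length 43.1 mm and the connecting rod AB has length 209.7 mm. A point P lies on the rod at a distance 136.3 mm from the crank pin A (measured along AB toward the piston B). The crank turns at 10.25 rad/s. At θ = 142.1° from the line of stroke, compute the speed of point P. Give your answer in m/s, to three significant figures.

ω = 10.25 rad/s.  Crank-pin speed |V_A| = rω = 0.44177 m/s, perpendicular to OA.
Rod angle: sinφ = −(r/L) sinθ ⇒ φ = -7.253°; ω_rod = −rω cosθ/√(L²−r²sin²θ) = +1.6758 rad/s.
V_P = V_A + ω_rod × AP, with AP = 0.1363 m along the rod.
Components: V_Px = −rω sinθ − a·ω_rod·sinφ = -0.24254 m/s;  V_Py = rω cosθ + a·ω_rod·cosφ = -0.12202 m/s.
|V_P| = √(V_Px² + V_Py²) = 0.2715 m/s.

0.272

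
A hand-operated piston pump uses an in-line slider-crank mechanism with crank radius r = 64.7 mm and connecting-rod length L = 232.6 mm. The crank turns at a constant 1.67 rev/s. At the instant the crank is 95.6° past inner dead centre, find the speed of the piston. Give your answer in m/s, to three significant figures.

0.657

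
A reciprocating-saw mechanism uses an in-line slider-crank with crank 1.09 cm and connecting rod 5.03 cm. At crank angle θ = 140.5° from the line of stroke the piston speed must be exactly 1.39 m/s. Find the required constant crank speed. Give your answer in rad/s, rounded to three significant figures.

For an in-line slider-crank, |v_piston| = rω|sinθ|·[1 + r cosθ/√(L² − r² sin²θ)].
With r = 0.0109 m, L = 0.0503 m, θ = 140.5°: the bracketed kinematic factor |dx/dθ| = 0.0057628 m.
ω = v/|dx/dθ| = 1.39/0.0057628 = 241.2 rad/s.

241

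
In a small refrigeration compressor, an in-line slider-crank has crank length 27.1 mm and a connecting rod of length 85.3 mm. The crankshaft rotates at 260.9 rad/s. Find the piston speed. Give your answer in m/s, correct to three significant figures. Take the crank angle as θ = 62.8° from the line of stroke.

ω = 260.9 rad/s
For an in-line slider-crank, x = r cosθ + √(L² − r² sin²θ), so v = −rω sinθ·[1 + r cosθ/√(L² − r² sin²θ)].
With r = 0.0271 m, L = 0.0853 m, θ = 62.8°: √(L² − r² sin²θ) = 0.081824 m.
v = −0.0271·260.9·0.88942·[1 + 0.0271·0.45710/0.081824] = -7.2405 m/s.
|v| = 7.2405 m/s.

7.24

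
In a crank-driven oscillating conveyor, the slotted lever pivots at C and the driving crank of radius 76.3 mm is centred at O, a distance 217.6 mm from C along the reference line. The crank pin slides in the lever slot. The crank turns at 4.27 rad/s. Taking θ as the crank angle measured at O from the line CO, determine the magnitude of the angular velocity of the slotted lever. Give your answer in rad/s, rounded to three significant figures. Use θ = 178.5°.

2.30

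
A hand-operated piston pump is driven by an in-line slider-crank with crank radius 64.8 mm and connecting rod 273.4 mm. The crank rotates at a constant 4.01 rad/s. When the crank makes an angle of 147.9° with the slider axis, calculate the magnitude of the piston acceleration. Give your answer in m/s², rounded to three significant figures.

0.771

ω = 4.01 rad/s
x(θ) = r cosθ + √(L² − r² sin²θ); with ω constant, a = ω²·d²x/dθ².
d²x/dθ² = −r cosθ − r²(cos2θ)/√u − r⁴ sin²2θ/(4u^{3/2}),  u = L² − r² sin²θ = 0.0735618 m².
Substituting r = 0.0648 m, L = 0.2734 m, θ = 147.9°: d²x/dθ² = +0.047976 m.
a = ω²·d²x/dθ² = (4.01)²·(+0.047976) = +0.77146 m/s²;  |a| = 0.77146 m/s².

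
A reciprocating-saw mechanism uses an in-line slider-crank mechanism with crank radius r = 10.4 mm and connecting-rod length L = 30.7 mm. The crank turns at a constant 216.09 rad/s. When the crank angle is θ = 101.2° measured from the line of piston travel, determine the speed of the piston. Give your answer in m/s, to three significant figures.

2.05

ω = 216.1 rad/s
For an in-line slider-crank, x = r cosθ + √(L² − r² sin²θ), so v = −rω sinθ·[1 + r cosθ/√(L² − r² sin²θ)].
With r = 0.0104 m, L = 0.0307 m, θ = 101.2°: √(L² − r² sin²θ) = 0.028955 m.
v = −0.0104·216.1·0.98096·[1 + 0.0104·-0.19423/0.028955] = -2.0507 m/s.
|v| = 2.0507 m/s.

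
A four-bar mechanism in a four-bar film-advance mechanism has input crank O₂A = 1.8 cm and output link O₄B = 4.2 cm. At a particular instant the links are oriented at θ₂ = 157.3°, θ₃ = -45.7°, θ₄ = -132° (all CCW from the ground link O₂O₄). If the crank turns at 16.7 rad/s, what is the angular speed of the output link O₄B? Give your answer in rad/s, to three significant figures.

2.80

ω₂ = 16.7 rad/s
Differentiating the loop-closure r₂e^{iθ₂}+r₃e^{iθ₃}=r₁+r₄e^{iθ₄} gives r₂ω₂e^{iθ₂}+r₃ω₃e^{iθ₃}=r₄ω₄e^{iθ₄}.
Eliminating the other unknown: ω₄ = r₂ω₂ sin(θ₂−θ₃) / [r₄ sin(θ₄−θ₃)].
Numerator sine = -0.39073; denominator sine = -0.99792.
Result = 0.018·16.7·(-0.39073) / (0.042·(-0.99792)) = +2.8024 rad/s; magnitude 2.8024 rad/s.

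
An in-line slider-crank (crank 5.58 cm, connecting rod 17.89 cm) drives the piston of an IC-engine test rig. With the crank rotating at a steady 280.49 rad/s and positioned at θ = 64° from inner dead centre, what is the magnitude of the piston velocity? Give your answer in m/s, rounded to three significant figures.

16.1

ω = 280.5 rad/s
For an in-line slider-crank, x = r cosθ + √(L² − r² sin²θ), so v = −rω sinθ·[1 + r cosθ/√(L² − r² sin²θ)].
With r = 0.0558 m, L = 0.1789 m, θ = 64°: √(L² − r² sin²θ) = 0.17173 m.
v = −0.0558·280.5·0.89879·[1 + 0.0558·0.43837/0.17173] = -16.071 m/s.
|v| = 16.071 m/s.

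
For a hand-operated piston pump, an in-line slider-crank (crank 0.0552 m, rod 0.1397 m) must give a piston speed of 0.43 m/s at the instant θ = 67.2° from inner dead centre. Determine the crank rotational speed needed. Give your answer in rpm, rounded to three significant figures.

69.3

For an in-line slider-crank, |v_piston| = rω|sinθ|·[1 + r cosθ/√(L² − r² sin²θ)].
With r = 0.0552 m, L = 0.1397 m, θ = 67.2°: the bracketed kinematic factor |dx/dθ| = 0.059253 m.
ω = v/|dx/dθ| = 0.43/0.059253 = 7.257 rad/s.
N = 60ω/(2π) = 69.299 rpm.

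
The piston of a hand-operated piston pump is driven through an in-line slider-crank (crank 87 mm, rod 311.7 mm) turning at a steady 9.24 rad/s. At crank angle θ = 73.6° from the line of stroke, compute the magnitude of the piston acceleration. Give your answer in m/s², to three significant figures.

ω = 9.24 rad/s
x(θ) = r cosθ + √(L² − r² sin²θ); with ω constant, a = ω²·d²x/dθ².
d²x/dθ² = −r cosθ − r²(cos2θ)/√u − r⁴ sin²2θ/(4u^{3/2}),  u = L² − r² sin²θ = 0.0901913 m².
Substituting r = 0.087 m, L = 0.3117 m, θ = 73.6°: d²x/dθ² = -0.0035339 m.
a = ω²·d²x/dθ² = (9.24)²·(-0.0035339) = -0.30171 m/s²;  |a| = 0.30171 m/s².

0.302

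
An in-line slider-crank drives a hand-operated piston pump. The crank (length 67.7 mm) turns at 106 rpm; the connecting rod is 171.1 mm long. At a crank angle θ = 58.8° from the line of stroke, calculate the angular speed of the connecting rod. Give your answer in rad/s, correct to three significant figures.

2.42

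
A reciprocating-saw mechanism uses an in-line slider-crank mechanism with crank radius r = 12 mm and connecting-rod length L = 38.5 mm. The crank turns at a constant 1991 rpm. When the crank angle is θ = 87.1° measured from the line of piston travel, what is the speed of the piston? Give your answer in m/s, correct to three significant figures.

ω = 2π·1991/60 = 208.5 rad/s
For an in-line slider-crank, x = r cosθ + √(L² − r² sin²θ), so v = −rω sinθ·[1 + r cosθ/√(L² − r² sin²θ)].
With r = 0.012 m, L = 0.0385 m, θ = 87.1°: √(L² − r² sin²θ) = 0.036587 m.
v = −0.012·208.5·0.99872·[1 + 0.012·0.05059/0.036587] = -2.5402 m/s.
|v| = 2.5402 m/s.

2.54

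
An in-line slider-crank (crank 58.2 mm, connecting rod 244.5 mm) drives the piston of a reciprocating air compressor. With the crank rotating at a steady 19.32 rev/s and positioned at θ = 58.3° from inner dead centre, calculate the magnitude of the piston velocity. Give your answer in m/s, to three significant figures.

6.78

ω = 2π·19.3 = 121.4 rad/s
For an in-line slider-crank, x = r cosθ + √(L² − r² sin²θ), so v = −rω sinθ·[1 + r cosθ/√(L² − r² sin²θ)].
With r = 0.0582 m, L = 0.2445 m, θ = 58.3°: √(L² − r² sin²θ) = 0.23943 m.
v = −0.0582·121.4·0.85081·[1 + 0.0582·0.52547/0.23943] = -6.7787 m/s.
|v| = 6.7787 m/s.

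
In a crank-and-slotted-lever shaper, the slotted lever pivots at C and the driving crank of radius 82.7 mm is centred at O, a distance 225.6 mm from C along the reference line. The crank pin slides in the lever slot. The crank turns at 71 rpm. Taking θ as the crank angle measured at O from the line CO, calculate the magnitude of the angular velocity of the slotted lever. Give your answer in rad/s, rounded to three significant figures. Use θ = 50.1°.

1.71

ω = 7.435 rad/s (from 71 rpm).
Crank pin A relative to C: A = (d + r cosθ, r sinθ); lever angle φ = atan2(r sinθ, d + r cosθ).
Differentiating tanφ: φ̇ = rω(d cosθ + r)/(d² + r² + 2dr cosθ).
d² + r² + 2dr cosθ = |CA|² = 0.0816699 m²;  d cosθ + r = +0.22741 m.
|ω_lever| = |0.0827·7.435·+0.22741| / 0.0816699 = 1.7122 rad/s.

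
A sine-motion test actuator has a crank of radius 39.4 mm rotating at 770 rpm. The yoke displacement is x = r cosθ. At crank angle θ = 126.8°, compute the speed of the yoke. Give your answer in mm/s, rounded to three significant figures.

2540

ω = 80.63 rad/s (from 770 rpm).
x = r cosθ ⇒ ẋ = −rω sinθ.
|v| = rω|sinθ| = 0.0394·80.63·|sin 126.8°| = 2.5439 m/s = 2543.9 mm/s.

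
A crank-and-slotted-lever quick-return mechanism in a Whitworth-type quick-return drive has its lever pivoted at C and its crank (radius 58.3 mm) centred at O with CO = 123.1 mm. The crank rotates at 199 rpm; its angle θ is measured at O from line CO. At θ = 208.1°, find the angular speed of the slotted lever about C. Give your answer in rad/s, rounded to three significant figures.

10.4

ω = 20.84 rad/s (from 199 rpm).
Crank pin A relative to C: A = (d + r cosθ, r sinθ); lever angle φ = atan2(r sinθ, d + r cosθ).
Differentiating tanφ: φ̇ = rω(d cosθ + r)/(d² + r² + 2dr cosθ).
d² + r² + 2dr cosθ = |CA|² = 0.00589093 m²;  d cosθ + r = -0.05029 m.
|ω_lever| = |0.0583·20.84·-0.05029| / 0.00589093 = 10.372 rad/s.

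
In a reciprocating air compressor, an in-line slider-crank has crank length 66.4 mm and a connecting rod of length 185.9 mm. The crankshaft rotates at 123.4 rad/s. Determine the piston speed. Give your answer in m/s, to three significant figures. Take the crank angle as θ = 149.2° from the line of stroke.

2.89

ω = 123.4 rad/s
For an in-line slider-crank, x = r cosθ + √(L² − r² sin²θ), so v = −rω sinθ·[1 + r cosθ/√(L² − r² sin²θ)].
With r = 0.0664 m, L = 0.1859 m, θ = 149.2°: √(L² − r² sin²θ) = 0.18276 m.
v = −0.0664·123.4·0.51204·[1 + 0.0664·-0.85896/0.18276] = -2.8863 m/s.
|v| = 2.8863 m/s.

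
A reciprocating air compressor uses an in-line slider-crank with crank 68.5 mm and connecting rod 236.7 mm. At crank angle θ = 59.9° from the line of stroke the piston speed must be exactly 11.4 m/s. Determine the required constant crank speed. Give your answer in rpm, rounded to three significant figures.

1600

For an in-line slider-crank, |v_piston| = rω|sinθ|·[1 + r cosθ/√(L² − r² sin²θ)].
With r = 0.0685 m, L = 0.2367 m, θ = 59.9°: the bracketed kinematic factor |dx/dθ| = 0.068147 m.
ω = v/|dx/dθ| = 11.4/0.068147 = 167.29 rad/s.
N = 60ω/(2π) = 1597.5 rpm.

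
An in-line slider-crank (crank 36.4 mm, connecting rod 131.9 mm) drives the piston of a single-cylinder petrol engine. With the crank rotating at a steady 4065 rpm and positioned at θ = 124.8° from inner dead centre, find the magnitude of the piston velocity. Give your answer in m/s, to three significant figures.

ω = 2π·4065/60 = 425.7 rad/s
For an in-line slider-crank, x = r cosθ + √(L² − r² sin²θ), so v = −rω sinθ·[1 + r cosθ/√(L² − r² sin²θ)].
With r = 0.0364 m, L = 0.1319 m, θ = 124.8°: √(L² − r² sin²θ) = 0.12847 m.
v = −0.0364·425.7·0.82115·[1 + 0.0364·-0.57071/0.12847] = -10.666 m/s.
|v| = 10.666 m/s.

10.7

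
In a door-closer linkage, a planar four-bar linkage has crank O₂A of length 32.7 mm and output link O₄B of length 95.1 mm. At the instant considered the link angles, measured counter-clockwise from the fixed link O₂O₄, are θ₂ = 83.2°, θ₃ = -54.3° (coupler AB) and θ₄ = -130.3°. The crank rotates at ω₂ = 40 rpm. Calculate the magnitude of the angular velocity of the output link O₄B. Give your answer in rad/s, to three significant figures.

ω₂ = 4.189 rad/s (from 40 rpm).
Differentiating the loop-closure r₂e^{iθ₂}+r₃e^{iθ₃}=r₁+r₄e^{iθ₄} gives r₂ω₂e^{iθ₂}+r₃ω₃e^{iθ₃}=r₄ω₄e^{iθ₄}.
Eliminating the other unknown: ω₄ = r₂ω₂ sin(θ₂−θ₃) / [r₄ sin(θ₄−θ₃)].
Numerator sine = +0.67559; denominator sine = -0.97030.
Result = 0.0327·4.189·(+0.67559) / (0.0951·(-0.97030)) = -1.0028 rad/s; magnitude 1.0028 rad/s.

1.00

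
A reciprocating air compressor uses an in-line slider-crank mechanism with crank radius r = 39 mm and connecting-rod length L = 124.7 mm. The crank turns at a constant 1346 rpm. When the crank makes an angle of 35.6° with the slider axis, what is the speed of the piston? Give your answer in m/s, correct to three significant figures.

4.03

ω = 2π·1346/60 = 141 rad/s
For an in-line slider-crank, x = r cosθ + √(L² − r² sin²θ), so v = −rω sinθ·[1 + r cosθ/√(L² − r² sin²θ)].
With r = 0.039 m, L = 0.1247 m, θ = 35.6°: √(L² − r² sin²θ) = 0.12262 m.
v = −0.039·141·0.58212·[1 + 0.039·0.81310/0.12262] = -4.0276 m/s.
|v| = 4.0276 m/s.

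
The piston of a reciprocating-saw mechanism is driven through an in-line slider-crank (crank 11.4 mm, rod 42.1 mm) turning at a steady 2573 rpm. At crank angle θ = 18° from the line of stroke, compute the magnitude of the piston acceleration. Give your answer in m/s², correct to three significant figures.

971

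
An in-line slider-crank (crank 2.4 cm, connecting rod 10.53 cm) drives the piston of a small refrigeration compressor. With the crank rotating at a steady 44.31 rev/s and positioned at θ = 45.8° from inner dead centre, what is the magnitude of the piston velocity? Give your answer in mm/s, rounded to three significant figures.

ω = 2π·44.3 = 278.4 rad/s
For an in-line slider-crank, x = r cosθ + √(L² − r² sin²θ), so v = −rω sinθ·[1 + r cosθ/√(L² − r² sin²θ)].
With r = 0.024 m, L = 0.1053 m, θ = 45.8°: √(L² − r² sin²θ) = 0.10388 m.
v = −0.024·278.4·0.71691·[1 + 0.024·0.69717/0.10388] = -5.5618 m/s.
|v| = 5.5618 m/s = 5561.8 mm/s.

5560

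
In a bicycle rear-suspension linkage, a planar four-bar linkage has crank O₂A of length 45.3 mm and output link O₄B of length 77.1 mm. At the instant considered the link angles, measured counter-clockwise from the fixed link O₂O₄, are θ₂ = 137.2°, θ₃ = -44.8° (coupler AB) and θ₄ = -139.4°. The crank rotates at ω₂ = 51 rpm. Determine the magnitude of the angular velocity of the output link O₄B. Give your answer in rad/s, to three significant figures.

ω₂ = 5.341 rad/s (from 51 rpm).
Differentiating the loop-closure r₂e^{iθ₂}+r₃e^{iθ₃}=r₁+r₄e^{iθ₄} gives r₂ω₂e^{iθ₂}+r₃ω₃e^{iθ₃}=r₄ω₄e^{iθ₄}.
Eliminating the other unknown: ω₄ = r₂ω₂ sin(θ₂−θ₃) / [r₄ sin(θ₄−θ₃)].
Numerator sine = -0.03490; denominator sine = -0.99678.
Result = 0.0453·5.341·(-0.03490) / (0.0771·(-0.99678)) = +0.10987 rad/s; magnitude 0.10987 rad/s.

0.110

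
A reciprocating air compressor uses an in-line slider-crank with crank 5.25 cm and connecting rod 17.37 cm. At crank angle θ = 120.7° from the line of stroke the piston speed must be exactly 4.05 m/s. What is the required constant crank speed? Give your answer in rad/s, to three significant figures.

For an in-line slider-crank, |v_piston| = rω|sinθ|·[1 + r cosθ/√(L² − r² sin²θ)].
With r = 0.0525 m, L = 0.1737 m, θ = 120.7°: the bracketed kinematic factor |dx/dθ| = 0.037929 m.
ω = v/|dx/dθ| = 4.05/0.037929 = 106.78 rad/s.

107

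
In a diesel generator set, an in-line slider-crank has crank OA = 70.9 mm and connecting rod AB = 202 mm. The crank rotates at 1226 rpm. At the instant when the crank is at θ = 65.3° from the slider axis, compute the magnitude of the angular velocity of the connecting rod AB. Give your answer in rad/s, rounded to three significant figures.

19.9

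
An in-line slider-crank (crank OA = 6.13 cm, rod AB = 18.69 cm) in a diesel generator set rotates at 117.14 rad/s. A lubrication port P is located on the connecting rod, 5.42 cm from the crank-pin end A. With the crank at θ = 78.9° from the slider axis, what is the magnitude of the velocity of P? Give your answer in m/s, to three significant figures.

7.25

ω = 117.1 rad/s.  Crank-pin speed |V_A| = rω = 7.1807 m/s, perpendicular to OA.
Rod angle: sinφ = −(r/L) sinθ ⇒ φ = -18.775°; ω_rod = −rω cosθ/√(L²−r²sin²θ) = -7.8124 rad/s.
V_P = V_A + ω_rod × AP, with AP = 0.0542 m along the rod.
Components: V_Px = −rω sinθ − a·ω_rod·sinφ = -7.1826 m/s;  V_Py = rω cosθ + a·ω_rod·cosφ = +0.98154 m/s.
|V_P| = √(V_Px² + V_Py²) = 7.2494 m/s.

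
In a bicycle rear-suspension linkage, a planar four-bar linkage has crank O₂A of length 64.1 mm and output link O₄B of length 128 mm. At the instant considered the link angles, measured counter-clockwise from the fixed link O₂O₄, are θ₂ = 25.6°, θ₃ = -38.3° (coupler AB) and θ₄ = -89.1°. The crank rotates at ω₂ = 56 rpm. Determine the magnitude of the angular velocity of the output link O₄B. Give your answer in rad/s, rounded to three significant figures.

3.40

ω₂ = 5.864 rad/s (from 56 rpm).
Differentiating the loop-closure r₂e^{iθ₂}+r₃e^{iθ₃}=r₁+r₄e^{iθ₄} gives r₂ω₂e^{iθ₂}+r₃ω₃e^{iθ₃}=r₄ω₄e^{iθ₄}.
Eliminating the other unknown: ω₄ = r₂ω₂ sin(θ₂−θ₃) / [r₄ sin(θ₄−θ₃)].
Numerator sine = +0.89803; denominator sine = -0.77494.
Result = 0.0641·5.864·(+0.89803) / (0.128·(-0.77494)) = -3.4032 rad/s; magnitude 3.4032 rad/s.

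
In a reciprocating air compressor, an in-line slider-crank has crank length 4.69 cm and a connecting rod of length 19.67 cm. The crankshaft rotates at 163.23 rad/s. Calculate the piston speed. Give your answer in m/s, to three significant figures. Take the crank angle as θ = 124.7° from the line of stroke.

5.42

ω = 163.2 rad/s
For an in-line slider-crank, x = r cosθ + √(L² − r² sin²θ), so v = −rω sinθ·[1 + r cosθ/√(L² − r² sin²θ)].
With r = 0.0469 m, L = 0.1967 m, θ = 124.7°: √(L² − r² sin²θ) = 0.19288 m.
v = −0.0469·163.2·0.82214·[1 + 0.0469·-0.56928/0.19288] = -5.4227 m/s.
|v| = 5.4227 m/s.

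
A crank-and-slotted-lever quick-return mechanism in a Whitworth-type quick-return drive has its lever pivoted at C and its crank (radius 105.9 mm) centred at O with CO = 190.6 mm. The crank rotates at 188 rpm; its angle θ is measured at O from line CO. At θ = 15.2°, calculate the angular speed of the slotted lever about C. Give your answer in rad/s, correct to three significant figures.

ω = 19.69 rad/s (from 188 rpm).
Crank pin A relative to C: A = (d + r cosθ, r sinθ); lever angle φ = atan2(r sinθ, d + r cosθ).
Differentiating tanφ: φ̇ = rω(d cosθ + r)/(d² + r² + 2dr cosθ).
d² + r² + 2dr cosθ = |CA|² = 0.0865 m²;  d cosθ + r = +0.28983 m.
|ω_lever| = |0.1059·19.69·+0.28983| / 0.0865 = 6.9857 rad/s.

6.99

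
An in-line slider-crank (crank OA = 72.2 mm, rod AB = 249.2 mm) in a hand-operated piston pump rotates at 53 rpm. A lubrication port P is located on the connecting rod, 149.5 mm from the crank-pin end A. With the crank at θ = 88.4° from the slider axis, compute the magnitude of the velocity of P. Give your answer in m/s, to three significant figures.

ω = 5.55 rad/s.  Crank-pin speed |V_A| = rω = 0.40072 m/s, perpendicular to OA.
Rod angle: sinφ = −(r/L) sinθ ⇒ φ = -16.835°; ω_rod = −rω cosθ/√(L²−r²sin²θ) = -0.046909 rad/s.
V_P = V_A + ω_rod × AP, with AP = 0.1495 m along the rod.
Components: V_Px = −rω sinθ − a·ω_rod·sinφ = -0.4026 m/s;  V_Py = rω cosθ + a·ω_rod·cosφ = +0.0044764 m/s.
|V_P| = √(V_Px² + V_Py²) = 0.40262 m/s.

0.403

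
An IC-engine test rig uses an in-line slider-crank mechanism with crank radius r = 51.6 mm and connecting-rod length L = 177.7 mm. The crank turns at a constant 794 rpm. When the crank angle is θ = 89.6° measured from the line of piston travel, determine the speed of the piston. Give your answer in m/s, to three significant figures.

ω = 2π·794/60 = 83.15 rad/s
For an in-line slider-crank, x = r cosθ + √(L² − r² sin²θ), so v = −rω sinθ·[1 + r cosθ/√(L² − r² sin²θ)].
With r = 0.0516 m, L = 0.1777 m, θ = 89.6°: √(L² − r² sin²θ) = 0.17004 m.
v = −0.0516·83.15·0.99998·[1 + 0.0516·0.00698/0.17004] = -4.2994 m/s.
|v| = 4.2994 m/s.

4.30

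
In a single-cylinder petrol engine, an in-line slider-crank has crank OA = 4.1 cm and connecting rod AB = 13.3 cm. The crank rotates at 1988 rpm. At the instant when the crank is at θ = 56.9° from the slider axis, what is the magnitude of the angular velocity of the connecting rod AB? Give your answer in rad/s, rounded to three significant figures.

ω = 208.2 rad/s (converted from 1988 rpm).
The rod makes angle φ with the slider axis where L sinφ = r sinθ; differentiating, L cosφ·φ̇ = r ω cosθ.
L cosφ = √(L² − r² sin²θ) = 0.12849 m.
|ω_rod| = r ω |cosθ| / √(L² − r² sin²θ) = 0.041·208.2·0.54610/0.12849 = 36.278 rad/s.

36.3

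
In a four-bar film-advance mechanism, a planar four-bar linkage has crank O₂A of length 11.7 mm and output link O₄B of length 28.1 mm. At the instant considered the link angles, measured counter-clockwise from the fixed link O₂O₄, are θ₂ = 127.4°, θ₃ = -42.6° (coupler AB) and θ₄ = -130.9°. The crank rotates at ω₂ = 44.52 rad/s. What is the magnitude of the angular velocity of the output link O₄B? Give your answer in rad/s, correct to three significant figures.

ω₂ = 44.52 rad/s
Differentiating the loop-closure r₂e^{iθ₂}+r₃e^{iθ₃}=r₁+r₄e^{iθ₄} gives r₂ω₂e^{iθ₂}+r₃ω₃e^{iθ₃}=r₄ω₄e^{iθ₄}.
Eliminating the other unknown: ω₄ = r₂ω₂ sin(θ₂−θ₃) / [r₄ sin(θ₄−θ₃)].
Numerator sine = +0.17365; denominator sine = -0.99956.
Result = 0.0117·44.52·(+0.17365) / (0.0281·(-0.99956)) = -3.2203 rad/s; magnitude 3.2203 rad/s.

3.22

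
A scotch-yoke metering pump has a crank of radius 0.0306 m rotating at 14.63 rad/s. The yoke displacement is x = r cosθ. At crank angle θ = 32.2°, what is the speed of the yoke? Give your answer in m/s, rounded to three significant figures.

ω = 14.63 rad/s
x = r cosθ ⇒ ẋ = −rω sinθ.
|v| = rω|sinθ| = 0.0306·14.63·|sin 32.2°| = 0.23856 m/s.

0.239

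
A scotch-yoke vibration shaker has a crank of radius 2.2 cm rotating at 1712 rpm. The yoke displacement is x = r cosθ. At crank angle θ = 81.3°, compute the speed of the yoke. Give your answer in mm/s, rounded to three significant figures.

3900

ω = 179.3 rad/s (from 1712 rpm).
x = r cosθ ⇒ ẋ = −rω sinθ.
|v| = rω|sinθ| = 0.022·179.3·|sin 81.3°| = 3.8988 m/s = 3898.8 mm/s.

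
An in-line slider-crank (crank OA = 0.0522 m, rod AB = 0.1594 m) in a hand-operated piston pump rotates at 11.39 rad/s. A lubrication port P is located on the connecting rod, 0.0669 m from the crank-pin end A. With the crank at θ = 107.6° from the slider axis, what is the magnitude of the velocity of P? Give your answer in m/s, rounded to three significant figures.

0.552

ω = 11.39 rad/s.  Crank-pin speed |V_A| = rω = 0.59456 m/s, perpendicular to OA.
Rod angle: sinφ = −(r/L) sinθ ⇒ φ = -18.189°; ω_rod = −rω cosθ/√(L²−r²sin²θ) = +1.1872 rad/s.
V_P = V_A + ω_rod × AP, with AP = 0.0669 m along the rod.
Components: V_Px = −rω sinθ − a·ω_rod·sinφ = -0.54194 m/s;  V_Py = rω cosθ + a·ω_rod·cosφ = -0.10432 m/s.
|V_P| = √(V_Px² + V_Py²) = 0.55189 m/s.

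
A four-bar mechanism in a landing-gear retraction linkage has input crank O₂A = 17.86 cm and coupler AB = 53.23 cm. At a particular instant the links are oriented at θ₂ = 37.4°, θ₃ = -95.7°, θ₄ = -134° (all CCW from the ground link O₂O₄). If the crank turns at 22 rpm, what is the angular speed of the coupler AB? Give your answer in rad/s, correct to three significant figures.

0.187

ω₂ = 2.304 rad/s (from 22 rpm).
Differentiating the loop-closure r₂e^{iθ₂}+r₃e^{iθ₃}=r₁+r₄e^{iθ₄} gives r₂ω₂e^{iθ₂}+r₃ω₃e^{iθ₃}=r₄ω₄e^{iθ₄}.
Eliminating the other unknown: ω₃ = r₂ω₂ sin(θ₄−θ₂) / [r₃ sin(θ₃−θ₄)].
Numerator sine = -0.14954; denominator sine = +0.61978.
Result = 0.1786·2.304·(-0.14954) / (0.5323·(+0.61978)) = -0.1865 rad/s; magnitude 0.1865 rad/s.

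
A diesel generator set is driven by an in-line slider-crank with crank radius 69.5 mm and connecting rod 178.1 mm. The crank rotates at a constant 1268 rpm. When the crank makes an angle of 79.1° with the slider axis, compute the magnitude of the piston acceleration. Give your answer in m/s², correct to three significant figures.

ω = 2π·1268/60 = 132.8 rad/s
x(θ) = r cosθ + √(L² − r² sin²θ); with ω constant, a = ω²·d²x/dθ².
d²x/dθ² = −r cosθ − r²(cos2θ)/√u − r⁴ sin²2θ/(4u^{3/2}),  u = L² − r² sin²θ = 0.0270621 m².
Substituting r = 0.0695 m, L = 0.1781 m, θ = 79.1°: d²x/dθ² = +0.01394 m.
a = ω²·d²x/dθ² = (132.8)²·(+0.01394) = +245.78 m/s²;  |a| = 245.78 m/s².

246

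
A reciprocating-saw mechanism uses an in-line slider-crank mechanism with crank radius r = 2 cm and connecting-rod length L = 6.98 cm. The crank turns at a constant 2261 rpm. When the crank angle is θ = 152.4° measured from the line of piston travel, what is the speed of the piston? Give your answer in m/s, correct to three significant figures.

ω = 2π·2261/60 = 236.8 rad/s
For an in-line slider-crank, x = r cosθ + √(L² − r² sin²θ), so v = −rω sinθ·[1 + r cosθ/√(L² − r² sin²θ)].
With r = 0.02 m, L = 0.0698 m, θ = 152.4°: √(L² − r² sin²θ) = 0.069182 m.
v = −0.02·236.8·0.46330·[1 + 0.02·-0.88620/0.069182] = -1.6318 m/s.
|v| = 1.6318 m/s.

1.63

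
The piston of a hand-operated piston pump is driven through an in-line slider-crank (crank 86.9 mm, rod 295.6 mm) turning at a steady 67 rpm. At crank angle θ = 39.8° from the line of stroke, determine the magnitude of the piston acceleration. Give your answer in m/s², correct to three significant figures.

ω = 2π·67/60 = 7.016 rad/s
x(θ) = r cosθ + √(L² − r² sin²θ); with ω constant, a = ω²·d²x/dθ².
d²x/dθ² = −r cosθ − r²(cos2θ)/√u − r⁴ sin²2θ/(4u^{3/2}),  u = L² − r² sin²θ = 0.0842852 m².
Substituting r = 0.0869 m, L = 0.2956 m, θ = 39.8°: d²x/dθ² = -0.072023 m.
a = ω²·d²x/dθ² = (7.016)²·(-0.072023) = -3.5455 m/s²;  |a| = 3.5455 m/s².

3.55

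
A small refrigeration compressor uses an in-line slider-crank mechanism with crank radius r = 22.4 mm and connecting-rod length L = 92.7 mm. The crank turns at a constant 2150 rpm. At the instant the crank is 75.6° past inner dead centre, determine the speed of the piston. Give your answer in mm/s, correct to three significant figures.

5190

ω = 2π·2150/60 = 225.1 rad/s
For an in-line slider-crank, x = r cosθ + √(L² − r² sin²θ), so v = −rω sinθ·[1 + r cosθ/√(L² − r² sin²θ)].
With r = 0.0224 m, L = 0.0927 m, θ = 75.6°: √(L² − r² sin²θ) = 0.090125 m.
v = −0.0224·225.1·0.96858·[1 + 0.0224·0.24869/0.090125] = -5.1868 m/s.
|v| = 5.1868 m/s = 5186.8 mm/s.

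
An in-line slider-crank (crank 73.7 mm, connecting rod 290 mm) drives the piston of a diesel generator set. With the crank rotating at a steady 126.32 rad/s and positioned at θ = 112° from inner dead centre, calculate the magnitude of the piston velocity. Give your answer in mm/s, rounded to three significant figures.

7790

ω = 126.3 rad/s
For an in-line slider-crank, x = r cosθ + √(L² − r² sin²θ), so v = −rω sinθ·[1 + r cosθ/√(L² − r² sin²θ)].
With r = 0.0737 m, L = 0.29 m, θ = 112°: √(L² − r² sin²θ) = 0.28183 m.
v = −0.0737·126.3·0.92718·[1 + 0.0737·-0.37461/0.28183] = -7.7863 m/s.
|v| = 7.7863 m/s = 7786.3 mm/s.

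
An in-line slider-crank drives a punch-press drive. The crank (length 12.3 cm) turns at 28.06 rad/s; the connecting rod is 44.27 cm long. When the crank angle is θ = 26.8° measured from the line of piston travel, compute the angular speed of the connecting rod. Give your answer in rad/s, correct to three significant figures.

7.01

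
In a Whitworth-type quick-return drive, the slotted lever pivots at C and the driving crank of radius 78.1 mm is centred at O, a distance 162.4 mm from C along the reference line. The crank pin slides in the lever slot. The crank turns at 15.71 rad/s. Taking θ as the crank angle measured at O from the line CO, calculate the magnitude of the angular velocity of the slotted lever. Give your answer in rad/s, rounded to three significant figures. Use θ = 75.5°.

3.75

ω = 15.71 rad/s
Crank pin A relative to C: A = (d + r cosθ, r sinθ); lever angle φ = atan2(r sinθ, d + r cosθ).
Differentiating tanφ: φ̇ = rω(d cosθ + r)/(d² + r² + 2dr cosθ).
d² + r² + 2dr cosθ = |CA|² = 0.0388247 m²;  d cosθ + r = +0.11876 m.
|ω_lever| = |0.0781·15.71·+0.11876| / 0.0388247 = 3.7531 rad/s.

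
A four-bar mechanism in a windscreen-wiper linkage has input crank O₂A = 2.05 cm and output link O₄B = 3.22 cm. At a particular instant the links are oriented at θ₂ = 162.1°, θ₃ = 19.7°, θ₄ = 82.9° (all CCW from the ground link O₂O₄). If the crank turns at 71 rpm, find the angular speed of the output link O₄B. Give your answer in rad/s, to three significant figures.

3.24

ω₂ = 7.435 rad/s (from 71 rpm).
Differentiating the loop-closure r₂e^{iθ₂}+r₃e^{iθ₃}=r₁+r₄e^{iθ₄} gives r₂ω₂e^{iθ₂}+r₃ω₃e^{iθ₃}=r₄ω₄e^{iθ₄}.
Eliminating the other unknown: ω₄ = r₂ω₂ sin(θ₂−θ₃) / [r₄ sin(θ₄−θ₃)].
Numerator sine = +0.61015; denominator sine = +0.89259.
Result = 0.0205·7.435·(+0.61015) / (0.0322·(+0.89259)) = +3.2357 rad/s; magnitude 3.2357 rad/s.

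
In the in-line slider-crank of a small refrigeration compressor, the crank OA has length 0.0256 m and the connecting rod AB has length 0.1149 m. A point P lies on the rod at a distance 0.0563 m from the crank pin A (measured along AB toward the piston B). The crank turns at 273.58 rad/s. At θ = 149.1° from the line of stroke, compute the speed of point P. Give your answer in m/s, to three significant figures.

ω = 273.6 rad/s.  Crank-pin speed |V_A| = rω = 7.0036 m/s, perpendicular to OA.
Rod angle: sinφ = −(r/L) sinθ ⇒ φ = -6.570°; ω_rod = −rω cosθ/√(L²−r²sin²θ) = +52.648 rad/s.
V_P = V_A + ω_rod × AP, with AP = 0.0563 m along the rod.
Components: V_Px = −rω sinθ − a·ω_rod·sinφ = -3.2575 m/s;  V_Py = rω cosθ + a·ω_rod·cosφ = -3.0649 m/s.
|V_P| = √(V_Px² + V_Py²) = 4.4727 m/s.

4.47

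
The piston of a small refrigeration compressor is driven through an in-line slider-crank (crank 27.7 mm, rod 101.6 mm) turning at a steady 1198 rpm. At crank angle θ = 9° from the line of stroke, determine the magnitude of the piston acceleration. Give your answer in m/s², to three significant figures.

544

ω = 2π·1198/60 = 125.5 rad/s
x(θ) = r cosθ + √(L² − r² sin²θ); with ω constant, a = ω²·d²x/dθ².
d²x/dθ² = −r cosθ − r²(cos2θ)/√u − r⁴ sin²2θ/(4u^{3/2}),  u = L² − r² sin²θ = 0.0103038 m².
Substituting r = 0.0277 m, L = 0.1016 m, θ = 9°: d²x/dθ² = -0.034561 m.
a = ω²·d²x/dθ² = (125.5)²·(-0.034561) = -543.95 m/s²;  |a| = 543.95 m/s².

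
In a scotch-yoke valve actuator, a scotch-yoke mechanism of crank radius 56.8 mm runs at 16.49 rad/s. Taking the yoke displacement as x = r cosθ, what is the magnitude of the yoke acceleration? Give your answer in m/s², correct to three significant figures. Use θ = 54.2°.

ω = 16.49 rad/s
x = r cosθ ⇒ ẍ = −rω² cosθ (ω constant).
|a| = rω²|cosθ| = 0.0568·(16.49)²·|cos 54.2°| = 9.0347 m/s².

9.03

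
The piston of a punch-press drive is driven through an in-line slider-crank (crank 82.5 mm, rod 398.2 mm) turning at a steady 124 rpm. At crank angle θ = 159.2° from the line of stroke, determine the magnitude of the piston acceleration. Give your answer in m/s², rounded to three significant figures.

10.8

ω = 2π·124/60 = 12.99 rad/s
x(θ) = r cosθ + √(L² − r² sin²θ); with ω constant, a = ω²·d²x/dθ².
d²x/dθ² = −r cosθ − r²(cos2θ)/√u − r⁴ sin²2θ/(4u^{3/2}),  u = L² − r² sin²θ = 0.157705 m².
Substituting r = 0.0825 m, L = 0.3982 m, θ = 159.2°: d²x/dθ² = +0.064225 m.
a = ω²·d²x/dθ² = (12.99)²·(+0.064225) = +10.829 m/s²;  |a| = 10.829 m/s².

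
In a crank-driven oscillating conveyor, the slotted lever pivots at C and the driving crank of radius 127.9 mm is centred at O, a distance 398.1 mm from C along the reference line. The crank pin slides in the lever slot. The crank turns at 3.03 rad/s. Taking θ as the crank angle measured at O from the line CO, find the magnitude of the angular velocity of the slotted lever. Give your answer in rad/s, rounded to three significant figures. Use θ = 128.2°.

ω = 3.03 rad/s
Crank pin A relative to C: A = (d + r cosθ, r sinθ); lever angle φ = atan2(r sinθ, d + r cosθ).
Differentiating tanφ: φ̇ = rω(d cosθ + r)/(d² + r² + 2dr cosθ).
d² + r² + 2dr cosθ = |CA|² = 0.111867 m²;  d cosθ + r = -0.11829 m.
|ω_lever| = |0.1279·3.03·-0.11829| / 0.111867 = 0.40978 rad/s.

0.410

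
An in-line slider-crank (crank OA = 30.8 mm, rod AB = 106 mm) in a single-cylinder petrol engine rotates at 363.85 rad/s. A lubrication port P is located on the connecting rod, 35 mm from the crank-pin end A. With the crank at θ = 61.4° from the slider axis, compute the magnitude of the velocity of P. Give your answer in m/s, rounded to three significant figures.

10.9

ω = 363.9 rad/s.  Crank-pin speed |V_A| = rω = 11.207 m/s, perpendicular to OA.
Rod angle: sinφ = −(r/L) sinθ ⇒ φ = -14.780°; ω_rod = −rω cosθ/√(L²−r²sin²θ) = -52.34 rad/s.
V_P = V_A + ω_rod × AP, with AP = 0.035 m along the rod.
Components: V_Px = −rω sinθ − a·ω_rod·sinφ = -10.307 m/s;  V_Py = rω cosθ + a·ω_rod·cosφ = +3.5932 m/s.
|V_P| = √(V_Px² + V_Py²) = 10.915 m/s.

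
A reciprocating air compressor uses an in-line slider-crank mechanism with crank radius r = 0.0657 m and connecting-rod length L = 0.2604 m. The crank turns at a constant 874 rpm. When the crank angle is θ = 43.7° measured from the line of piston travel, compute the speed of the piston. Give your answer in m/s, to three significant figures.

4.92

ω = 2π·874/60 = 91.53 rad/s
For an in-line slider-crank, x = r cosθ + √(L² − r² sin²θ), so v = −rω sinθ·[1 + r cosθ/√(L² − r² sin²θ)].
With r = 0.0657 m, L = 0.2604 m, θ = 43.7°: √(L² − r² sin²θ) = 0.25641 m.
v = −0.0657·91.53·0.69088·[1 + 0.0657·0.72297/0.25641] = -4.924 m/s.
|v| = 4.924 m/s.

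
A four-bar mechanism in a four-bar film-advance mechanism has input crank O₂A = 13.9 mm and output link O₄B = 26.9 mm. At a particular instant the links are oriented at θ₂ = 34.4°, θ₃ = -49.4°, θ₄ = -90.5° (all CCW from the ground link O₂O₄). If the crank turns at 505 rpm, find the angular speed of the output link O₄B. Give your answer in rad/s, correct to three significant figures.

41.3

ω₂ = 52.88 rad/s (from 505 rpm).
Differentiating the loop-closure r₂e^{iθ₂}+r₃e^{iθ₃}=r₁+r₄e^{iθ₄} gives r₂ω₂e^{iθ₂}+r₃ω₃e^{iθ₃}=r₄ω₄e^{iθ₄}.
Eliminating the other unknown: ω₄ = r₂ω₂ sin(θ₂−θ₃) / [r₄ sin(θ₄−θ₃)].
Numerator sine = +0.99415; denominator sine = -0.65738.
Result = 0.0139·52.88·(+0.99415) / (0.0269·(-0.65738)) = -41.326 rad/s; magnitude 41.326 rad/s.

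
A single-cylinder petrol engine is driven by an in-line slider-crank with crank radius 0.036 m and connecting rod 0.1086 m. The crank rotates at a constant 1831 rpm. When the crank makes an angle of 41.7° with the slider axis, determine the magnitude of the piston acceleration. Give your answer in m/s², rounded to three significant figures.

ω = 2π·1831/60 = 191.7 rad/s
x(θ) = r cosθ + √(L² − r² sin²θ); with ω constant, a = ω²·d²x/dθ².
d²x/dθ² = −r cosθ − r²(cos2θ)/√u − r⁴ sin²2θ/(4u^{3/2}),  u = L² − r² sin²θ = 0.0112204 m².
Substituting r = 0.036 m, L = 0.1086 m, θ = 41.7°: d²x/dθ² = -0.028634 m.
a = ω²·d²x/dθ² = (191.7)²·(-0.028634) = -1052.7 m/s²;  |a| = 1052.7 m/s².

1050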